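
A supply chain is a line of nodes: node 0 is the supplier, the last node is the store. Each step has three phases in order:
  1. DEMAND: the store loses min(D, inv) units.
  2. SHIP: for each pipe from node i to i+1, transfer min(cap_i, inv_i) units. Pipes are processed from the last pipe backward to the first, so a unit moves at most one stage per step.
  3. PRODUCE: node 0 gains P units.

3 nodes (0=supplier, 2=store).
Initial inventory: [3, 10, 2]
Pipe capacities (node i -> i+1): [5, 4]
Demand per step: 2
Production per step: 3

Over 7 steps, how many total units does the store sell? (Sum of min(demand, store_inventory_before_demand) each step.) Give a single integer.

Answer: 14

Derivation:
Step 1: sold=2 (running total=2) -> [3 9 4]
Step 2: sold=2 (running total=4) -> [3 8 6]
Step 3: sold=2 (running total=6) -> [3 7 8]
Step 4: sold=2 (running total=8) -> [3 6 10]
Step 5: sold=2 (running total=10) -> [3 5 12]
Step 6: sold=2 (running total=12) -> [3 4 14]
Step 7: sold=2 (running total=14) -> [3 3 16]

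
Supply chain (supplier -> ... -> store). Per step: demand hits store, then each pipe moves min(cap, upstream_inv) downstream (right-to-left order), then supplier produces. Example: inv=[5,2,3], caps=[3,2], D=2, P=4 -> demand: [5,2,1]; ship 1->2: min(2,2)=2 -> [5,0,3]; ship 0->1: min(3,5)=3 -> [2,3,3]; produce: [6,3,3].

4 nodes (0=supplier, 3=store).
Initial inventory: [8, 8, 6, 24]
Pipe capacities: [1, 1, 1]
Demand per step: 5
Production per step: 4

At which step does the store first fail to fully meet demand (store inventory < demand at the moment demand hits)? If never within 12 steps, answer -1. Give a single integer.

Step 1: demand=5,sold=5 ship[2->3]=1 ship[1->2]=1 ship[0->1]=1 prod=4 -> [11 8 6 20]
Step 2: demand=5,sold=5 ship[2->3]=1 ship[1->2]=1 ship[0->1]=1 prod=4 -> [14 8 6 16]
Step 3: demand=5,sold=5 ship[2->3]=1 ship[1->2]=1 ship[0->1]=1 prod=4 -> [17 8 6 12]
Step 4: demand=5,sold=5 ship[2->3]=1 ship[1->2]=1 ship[0->1]=1 prod=4 -> [20 8 6 8]
Step 5: demand=5,sold=5 ship[2->3]=1 ship[1->2]=1 ship[0->1]=1 prod=4 -> [23 8 6 4]
Step 6: demand=5,sold=4 ship[2->3]=1 ship[1->2]=1 ship[0->1]=1 prod=4 -> [26 8 6 1]
Step 7: demand=5,sold=1 ship[2->3]=1 ship[1->2]=1 ship[0->1]=1 prod=4 -> [29 8 6 1]
Step 8: demand=5,sold=1 ship[2->3]=1 ship[1->2]=1 ship[0->1]=1 prod=4 -> [32 8 6 1]
Step 9: demand=5,sold=1 ship[2->3]=1 ship[1->2]=1 ship[0->1]=1 prod=4 -> [35 8 6 1]
Step 10: demand=5,sold=1 ship[2->3]=1 ship[1->2]=1 ship[0->1]=1 prod=4 -> [38 8 6 1]
Step 11: demand=5,sold=1 ship[2->3]=1 ship[1->2]=1 ship[0->1]=1 prod=4 -> [41 8 6 1]
Step 12: demand=5,sold=1 ship[2->3]=1 ship[1->2]=1 ship[0->1]=1 prod=4 -> [44 8 6 1]
First stockout at step 6

6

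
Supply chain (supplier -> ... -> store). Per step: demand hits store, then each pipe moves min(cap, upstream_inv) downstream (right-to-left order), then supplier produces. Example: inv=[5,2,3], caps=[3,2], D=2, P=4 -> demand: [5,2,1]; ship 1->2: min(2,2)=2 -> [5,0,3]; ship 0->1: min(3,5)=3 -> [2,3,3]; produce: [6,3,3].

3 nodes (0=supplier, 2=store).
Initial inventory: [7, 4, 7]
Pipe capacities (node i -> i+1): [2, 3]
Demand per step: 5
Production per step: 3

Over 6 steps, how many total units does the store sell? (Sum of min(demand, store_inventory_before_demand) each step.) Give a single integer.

Step 1: sold=5 (running total=5) -> [8 3 5]
Step 2: sold=5 (running total=10) -> [9 2 3]
Step 3: sold=3 (running total=13) -> [10 2 2]
Step 4: sold=2 (running total=15) -> [11 2 2]
Step 5: sold=2 (running total=17) -> [12 2 2]
Step 6: sold=2 (running total=19) -> [13 2 2]

Answer: 19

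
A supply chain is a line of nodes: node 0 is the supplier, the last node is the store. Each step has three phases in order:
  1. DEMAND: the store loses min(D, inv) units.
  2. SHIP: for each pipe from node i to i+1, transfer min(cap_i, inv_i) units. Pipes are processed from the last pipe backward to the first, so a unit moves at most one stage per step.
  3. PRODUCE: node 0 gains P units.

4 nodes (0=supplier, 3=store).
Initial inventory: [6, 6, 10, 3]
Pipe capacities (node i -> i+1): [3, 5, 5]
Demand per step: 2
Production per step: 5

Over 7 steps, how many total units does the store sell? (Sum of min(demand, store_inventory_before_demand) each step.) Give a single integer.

Answer: 14

Derivation:
Step 1: sold=2 (running total=2) -> [8 4 10 6]
Step 2: sold=2 (running total=4) -> [10 3 9 9]
Step 3: sold=2 (running total=6) -> [12 3 7 12]
Step 4: sold=2 (running total=8) -> [14 3 5 15]
Step 5: sold=2 (running total=10) -> [16 3 3 18]
Step 6: sold=2 (running total=12) -> [18 3 3 19]
Step 7: sold=2 (running total=14) -> [20 3 3 20]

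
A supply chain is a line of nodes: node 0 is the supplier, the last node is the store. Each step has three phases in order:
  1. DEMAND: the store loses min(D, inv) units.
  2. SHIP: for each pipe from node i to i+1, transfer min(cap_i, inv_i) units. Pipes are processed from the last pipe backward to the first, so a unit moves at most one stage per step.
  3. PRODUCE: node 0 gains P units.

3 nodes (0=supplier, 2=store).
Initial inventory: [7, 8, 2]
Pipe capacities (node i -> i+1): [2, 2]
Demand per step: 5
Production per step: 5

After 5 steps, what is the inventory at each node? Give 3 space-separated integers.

Step 1: demand=5,sold=2 ship[1->2]=2 ship[0->1]=2 prod=5 -> inv=[10 8 2]
Step 2: demand=5,sold=2 ship[1->2]=2 ship[0->1]=2 prod=5 -> inv=[13 8 2]
Step 3: demand=5,sold=2 ship[1->2]=2 ship[0->1]=2 prod=5 -> inv=[16 8 2]
Step 4: demand=5,sold=2 ship[1->2]=2 ship[0->1]=2 prod=5 -> inv=[19 8 2]
Step 5: demand=5,sold=2 ship[1->2]=2 ship[0->1]=2 prod=5 -> inv=[22 8 2]

22 8 2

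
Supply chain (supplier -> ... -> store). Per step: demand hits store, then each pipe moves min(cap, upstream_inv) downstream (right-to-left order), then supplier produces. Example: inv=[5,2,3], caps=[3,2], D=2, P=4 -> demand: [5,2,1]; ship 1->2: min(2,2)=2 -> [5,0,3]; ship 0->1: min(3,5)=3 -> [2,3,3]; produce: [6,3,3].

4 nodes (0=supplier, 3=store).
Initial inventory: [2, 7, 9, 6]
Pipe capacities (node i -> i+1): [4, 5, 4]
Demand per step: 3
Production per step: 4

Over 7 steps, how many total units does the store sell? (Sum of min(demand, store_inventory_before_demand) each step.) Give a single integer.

Answer: 21

Derivation:
Step 1: sold=3 (running total=3) -> [4 4 10 7]
Step 2: sold=3 (running total=6) -> [4 4 10 8]
Step 3: sold=3 (running total=9) -> [4 4 10 9]
Step 4: sold=3 (running total=12) -> [4 4 10 10]
Step 5: sold=3 (running total=15) -> [4 4 10 11]
Step 6: sold=3 (running total=18) -> [4 4 10 12]
Step 7: sold=3 (running total=21) -> [4 4 10 13]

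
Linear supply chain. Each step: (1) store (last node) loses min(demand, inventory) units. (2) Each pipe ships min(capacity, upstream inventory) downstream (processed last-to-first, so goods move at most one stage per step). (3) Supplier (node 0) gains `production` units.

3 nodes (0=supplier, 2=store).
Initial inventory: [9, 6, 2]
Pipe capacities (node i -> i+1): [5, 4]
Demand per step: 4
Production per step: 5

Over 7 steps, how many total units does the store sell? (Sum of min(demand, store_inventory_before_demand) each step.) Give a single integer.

Step 1: sold=2 (running total=2) -> [9 7 4]
Step 2: sold=4 (running total=6) -> [9 8 4]
Step 3: sold=4 (running total=10) -> [9 9 4]
Step 4: sold=4 (running total=14) -> [9 10 4]
Step 5: sold=4 (running total=18) -> [9 11 4]
Step 6: sold=4 (running total=22) -> [9 12 4]
Step 7: sold=4 (running total=26) -> [9 13 4]

Answer: 26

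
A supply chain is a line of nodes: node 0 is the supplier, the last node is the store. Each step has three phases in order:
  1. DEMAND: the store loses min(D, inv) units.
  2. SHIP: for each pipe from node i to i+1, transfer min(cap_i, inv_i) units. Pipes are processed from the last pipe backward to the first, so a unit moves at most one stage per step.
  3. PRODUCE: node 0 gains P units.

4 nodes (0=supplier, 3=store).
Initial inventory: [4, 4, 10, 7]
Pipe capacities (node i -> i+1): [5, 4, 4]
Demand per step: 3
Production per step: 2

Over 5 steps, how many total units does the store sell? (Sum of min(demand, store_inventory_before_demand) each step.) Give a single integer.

Step 1: sold=3 (running total=3) -> [2 4 10 8]
Step 2: sold=3 (running total=6) -> [2 2 10 9]
Step 3: sold=3 (running total=9) -> [2 2 8 10]
Step 4: sold=3 (running total=12) -> [2 2 6 11]
Step 5: sold=3 (running total=15) -> [2 2 4 12]

Answer: 15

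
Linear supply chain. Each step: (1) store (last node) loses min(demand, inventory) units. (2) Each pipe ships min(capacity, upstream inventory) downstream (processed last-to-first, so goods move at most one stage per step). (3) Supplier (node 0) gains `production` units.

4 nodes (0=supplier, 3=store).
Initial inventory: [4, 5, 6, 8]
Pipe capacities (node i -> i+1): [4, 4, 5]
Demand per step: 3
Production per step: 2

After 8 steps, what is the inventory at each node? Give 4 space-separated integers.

Step 1: demand=3,sold=3 ship[2->3]=5 ship[1->2]=4 ship[0->1]=4 prod=2 -> inv=[2 5 5 10]
Step 2: demand=3,sold=3 ship[2->3]=5 ship[1->2]=4 ship[0->1]=2 prod=2 -> inv=[2 3 4 12]
Step 3: demand=3,sold=3 ship[2->3]=4 ship[1->2]=3 ship[0->1]=2 prod=2 -> inv=[2 2 3 13]
Step 4: demand=3,sold=3 ship[2->3]=3 ship[1->2]=2 ship[0->1]=2 prod=2 -> inv=[2 2 2 13]
Step 5: demand=3,sold=3 ship[2->3]=2 ship[1->2]=2 ship[0->1]=2 prod=2 -> inv=[2 2 2 12]
Step 6: demand=3,sold=3 ship[2->3]=2 ship[1->2]=2 ship[0->1]=2 prod=2 -> inv=[2 2 2 11]
Step 7: demand=3,sold=3 ship[2->3]=2 ship[1->2]=2 ship[0->1]=2 prod=2 -> inv=[2 2 2 10]
Step 8: demand=3,sold=3 ship[2->3]=2 ship[1->2]=2 ship[0->1]=2 prod=2 -> inv=[2 2 2 9]

2 2 2 9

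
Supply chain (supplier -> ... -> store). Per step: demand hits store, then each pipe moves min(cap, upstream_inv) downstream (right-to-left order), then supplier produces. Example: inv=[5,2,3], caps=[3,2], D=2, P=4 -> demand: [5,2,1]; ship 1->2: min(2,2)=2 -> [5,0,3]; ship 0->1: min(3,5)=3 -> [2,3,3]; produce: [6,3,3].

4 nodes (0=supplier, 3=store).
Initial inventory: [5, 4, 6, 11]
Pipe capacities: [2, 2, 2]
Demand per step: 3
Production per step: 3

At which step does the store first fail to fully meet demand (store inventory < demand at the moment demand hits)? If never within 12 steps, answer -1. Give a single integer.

Step 1: demand=3,sold=3 ship[2->3]=2 ship[1->2]=2 ship[0->1]=2 prod=3 -> [6 4 6 10]
Step 2: demand=3,sold=3 ship[2->3]=2 ship[1->2]=2 ship[0->1]=2 prod=3 -> [7 4 6 9]
Step 3: demand=3,sold=3 ship[2->3]=2 ship[1->2]=2 ship[0->1]=2 prod=3 -> [8 4 6 8]
Step 4: demand=3,sold=3 ship[2->3]=2 ship[1->2]=2 ship[0->1]=2 prod=3 -> [9 4 6 7]
Step 5: demand=3,sold=3 ship[2->3]=2 ship[1->2]=2 ship[0->1]=2 prod=3 -> [10 4 6 6]
Step 6: demand=3,sold=3 ship[2->3]=2 ship[1->2]=2 ship[0->1]=2 prod=3 -> [11 4 6 5]
Step 7: demand=3,sold=3 ship[2->3]=2 ship[1->2]=2 ship[0->1]=2 prod=3 -> [12 4 6 4]
Step 8: demand=3,sold=3 ship[2->3]=2 ship[1->2]=2 ship[0->1]=2 prod=3 -> [13 4 6 3]
Step 9: demand=3,sold=3 ship[2->3]=2 ship[1->2]=2 ship[0->1]=2 prod=3 -> [14 4 6 2]
Step 10: demand=3,sold=2 ship[2->3]=2 ship[1->2]=2 ship[0->1]=2 prod=3 -> [15 4 6 2]
Step 11: demand=3,sold=2 ship[2->3]=2 ship[1->2]=2 ship[0->1]=2 prod=3 -> [16 4 6 2]
Step 12: demand=3,sold=2 ship[2->3]=2 ship[1->2]=2 ship[0->1]=2 prod=3 -> [17 4 6 2]
First stockout at step 10

10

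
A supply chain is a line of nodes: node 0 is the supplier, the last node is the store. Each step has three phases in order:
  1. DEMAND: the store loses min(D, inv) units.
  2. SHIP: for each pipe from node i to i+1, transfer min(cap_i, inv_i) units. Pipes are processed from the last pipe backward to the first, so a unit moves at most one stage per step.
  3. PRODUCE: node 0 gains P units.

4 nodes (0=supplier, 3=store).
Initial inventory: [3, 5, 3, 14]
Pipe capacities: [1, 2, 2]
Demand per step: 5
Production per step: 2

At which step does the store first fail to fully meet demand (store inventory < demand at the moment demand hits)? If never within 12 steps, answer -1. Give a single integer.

Step 1: demand=5,sold=5 ship[2->3]=2 ship[1->2]=2 ship[0->1]=1 prod=2 -> [4 4 3 11]
Step 2: demand=5,sold=5 ship[2->3]=2 ship[1->2]=2 ship[0->1]=1 prod=2 -> [5 3 3 8]
Step 3: demand=5,sold=5 ship[2->3]=2 ship[1->2]=2 ship[0->1]=1 prod=2 -> [6 2 3 5]
Step 4: demand=5,sold=5 ship[2->3]=2 ship[1->2]=2 ship[0->1]=1 prod=2 -> [7 1 3 2]
Step 5: demand=5,sold=2 ship[2->3]=2 ship[1->2]=1 ship[0->1]=1 prod=2 -> [8 1 2 2]
Step 6: demand=5,sold=2 ship[2->3]=2 ship[1->2]=1 ship[0->1]=1 prod=2 -> [9 1 1 2]
Step 7: demand=5,sold=2 ship[2->3]=1 ship[1->2]=1 ship[0->1]=1 prod=2 -> [10 1 1 1]
Step 8: demand=5,sold=1 ship[2->3]=1 ship[1->2]=1 ship[0->1]=1 prod=2 -> [11 1 1 1]
Step 9: demand=5,sold=1 ship[2->3]=1 ship[1->2]=1 ship[0->1]=1 prod=2 -> [12 1 1 1]
Step 10: demand=5,sold=1 ship[2->3]=1 ship[1->2]=1 ship[0->1]=1 prod=2 -> [13 1 1 1]
Step 11: demand=5,sold=1 ship[2->3]=1 ship[1->2]=1 ship[0->1]=1 prod=2 -> [14 1 1 1]
Step 12: demand=5,sold=1 ship[2->3]=1 ship[1->2]=1 ship[0->1]=1 prod=2 -> [15 1 1 1]
First stockout at step 5

5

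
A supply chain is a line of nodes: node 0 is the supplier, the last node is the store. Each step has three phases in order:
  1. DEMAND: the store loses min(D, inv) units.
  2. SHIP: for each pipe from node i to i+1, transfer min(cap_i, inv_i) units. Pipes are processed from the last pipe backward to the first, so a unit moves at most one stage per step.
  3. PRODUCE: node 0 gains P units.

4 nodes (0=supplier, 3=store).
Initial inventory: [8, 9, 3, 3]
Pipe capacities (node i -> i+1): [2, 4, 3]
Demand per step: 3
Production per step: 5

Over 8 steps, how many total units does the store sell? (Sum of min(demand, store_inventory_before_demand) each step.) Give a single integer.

Answer: 24

Derivation:
Step 1: sold=3 (running total=3) -> [11 7 4 3]
Step 2: sold=3 (running total=6) -> [14 5 5 3]
Step 3: sold=3 (running total=9) -> [17 3 6 3]
Step 4: sold=3 (running total=12) -> [20 2 6 3]
Step 5: sold=3 (running total=15) -> [23 2 5 3]
Step 6: sold=3 (running total=18) -> [26 2 4 3]
Step 7: sold=3 (running total=21) -> [29 2 3 3]
Step 8: sold=3 (running total=24) -> [32 2 2 3]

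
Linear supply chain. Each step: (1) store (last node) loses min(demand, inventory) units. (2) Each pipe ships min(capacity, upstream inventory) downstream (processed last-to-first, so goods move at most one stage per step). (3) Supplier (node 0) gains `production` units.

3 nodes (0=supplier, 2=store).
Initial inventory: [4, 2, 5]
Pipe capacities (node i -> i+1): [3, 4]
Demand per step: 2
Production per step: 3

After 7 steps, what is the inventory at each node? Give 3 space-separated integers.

Step 1: demand=2,sold=2 ship[1->2]=2 ship[0->1]=3 prod=3 -> inv=[4 3 5]
Step 2: demand=2,sold=2 ship[1->2]=3 ship[0->1]=3 prod=3 -> inv=[4 3 6]
Step 3: demand=2,sold=2 ship[1->2]=3 ship[0->1]=3 prod=3 -> inv=[4 3 7]
Step 4: demand=2,sold=2 ship[1->2]=3 ship[0->1]=3 prod=3 -> inv=[4 3 8]
Step 5: demand=2,sold=2 ship[1->2]=3 ship[0->1]=3 prod=3 -> inv=[4 3 9]
Step 6: demand=2,sold=2 ship[1->2]=3 ship[0->1]=3 prod=3 -> inv=[4 3 10]
Step 7: demand=2,sold=2 ship[1->2]=3 ship[0->1]=3 prod=3 -> inv=[4 3 11]

4 3 11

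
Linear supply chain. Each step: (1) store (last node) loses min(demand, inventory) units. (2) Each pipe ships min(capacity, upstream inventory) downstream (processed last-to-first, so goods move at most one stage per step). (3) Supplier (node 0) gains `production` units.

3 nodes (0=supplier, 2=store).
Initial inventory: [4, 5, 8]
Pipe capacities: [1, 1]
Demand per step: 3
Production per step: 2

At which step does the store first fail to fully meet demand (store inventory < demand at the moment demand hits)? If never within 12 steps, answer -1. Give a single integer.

Step 1: demand=3,sold=3 ship[1->2]=1 ship[0->1]=1 prod=2 -> [5 5 6]
Step 2: demand=3,sold=3 ship[1->2]=1 ship[0->1]=1 prod=2 -> [6 5 4]
Step 3: demand=3,sold=3 ship[1->2]=1 ship[0->1]=1 prod=2 -> [7 5 2]
Step 4: demand=3,sold=2 ship[1->2]=1 ship[0->1]=1 prod=2 -> [8 5 1]
Step 5: demand=3,sold=1 ship[1->2]=1 ship[0->1]=1 prod=2 -> [9 5 1]
Step 6: demand=3,sold=1 ship[1->2]=1 ship[0->1]=1 prod=2 -> [10 5 1]
Step 7: demand=3,sold=1 ship[1->2]=1 ship[0->1]=1 prod=2 -> [11 5 1]
Step 8: demand=3,sold=1 ship[1->2]=1 ship[0->1]=1 prod=2 -> [12 5 1]
Step 9: demand=3,sold=1 ship[1->2]=1 ship[0->1]=1 prod=2 -> [13 5 1]
Step 10: demand=3,sold=1 ship[1->2]=1 ship[0->1]=1 prod=2 -> [14 5 1]
Step 11: demand=3,sold=1 ship[1->2]=1 ship[0->1]=1 prod=2 -> [15 5 1]
Step 12: demand=3,sold=1 ship[1->2]=1 ship[0->1]=1 prod=2 -> [16 5 1]
First stockout at step 4

4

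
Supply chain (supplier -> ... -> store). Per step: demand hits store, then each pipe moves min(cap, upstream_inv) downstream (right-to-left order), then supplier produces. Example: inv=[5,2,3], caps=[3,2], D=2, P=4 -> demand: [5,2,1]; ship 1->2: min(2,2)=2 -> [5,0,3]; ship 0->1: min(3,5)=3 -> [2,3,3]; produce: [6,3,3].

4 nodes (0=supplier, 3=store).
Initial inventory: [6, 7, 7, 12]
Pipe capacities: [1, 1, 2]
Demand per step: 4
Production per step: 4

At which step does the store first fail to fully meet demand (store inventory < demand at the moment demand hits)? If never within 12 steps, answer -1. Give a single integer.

Step 1: demand=4,sold=4 ship[2->3]=2 ship[1->2]=1 ship[0->1]=1 prod=4 -> [9 7 6 10]
Step 2: demand=4,sold=4 ship[2->3]=2 ship[1->2]=1 ship[0->1]=1 prod=4 -> [12 7 5 8]
Step 3: demand=4,sold=4 ship[2->3]=2 ship[1->2]=1 ship[0->1]=1 prod=4 -> [15 7 4 6]
Step 4: demand=4,sold=4 ship[2->3]=2 ship[1->2]=1 ship[0->1]=1 prod=4 -> [18 7 3 4]
Step 5: demand=4,sold=4 ship[2->3]=2 ship[1->2]=1 ship[0->1]=1 prod=4 -> [21 7 2 2]
Step 6: demand=4,sold=2 ship[2->3]=2 ship[1->2]=1 ship[0->1]=1 prod=4 -> [24 7 1 2]
Step 7: demand=4,sold=2 ship[2->3]=1 ship[1->2]=1 ship[0->1]=1 prod=4 -> [27 7 1 1]
Step 8: demand=4,sold=1 ship[2->3]=1 ship[1->2]=1 ship[0->1]=1 prod=4 -> [30 7 1 1]
Step 9: demand=4,sold=1 ship[2->3]=1 ship[1->2]=1 ship[0->1]=1 prod=4 -> [33 7 1 1]
Step 10: demand=4,sold=1 ship[2->3]=1 ship[1->2]=1 ship[0->1]=1 prod=4 -> [36 7 1 1]
Step 11: demand=4,sold=1 ship[2->3]=1 ship[1->2]=1 ship[0->1]=1 prod=4 -> [39 7 1 1]
Step 12: demand=4,sold=1 ship[2->3]=1 ship[1->2]=1 ship[0->1]=1 prod=4 -> [42 7 1 1]
First stockout at step 6

6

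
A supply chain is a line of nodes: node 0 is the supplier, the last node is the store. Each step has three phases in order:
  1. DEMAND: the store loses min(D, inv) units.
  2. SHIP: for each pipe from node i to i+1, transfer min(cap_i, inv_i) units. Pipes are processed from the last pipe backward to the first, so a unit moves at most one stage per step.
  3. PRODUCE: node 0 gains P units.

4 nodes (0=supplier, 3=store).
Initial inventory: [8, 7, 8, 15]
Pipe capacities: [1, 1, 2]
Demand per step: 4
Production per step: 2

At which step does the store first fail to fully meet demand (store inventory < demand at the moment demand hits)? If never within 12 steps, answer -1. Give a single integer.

Step 1: demand=4,sold=4 ship[2->3]=2 ship[1->2]=1 ship[0->1]=1 prod=2 -> [9 7 7 13]
Step 2: demand=4,sold=4 ship[2->3]=2 ship[1->2]=1 ship[0->1]=1 prod=2 -> [10 7 6 11]
Step 3: demand=4,sold=4 ship[2->3]=2 ship[1->2]=1 ship[0->1]=1 prod=2 -> [11 7 5 9]
Step 4: demand=4,sold=4 ship[2->3]=2 ship[1->2]=1 ship[0->1]=1 prod=2 -> [12 7 4 7]
Step 5: demand=4,sold=4 ship[2->3]=2 ship[1->2]=1 ship[0->1]=1 prod=2 -> [13 7 3 5]
Step 6: demand=4,sold=4 ship[2->3]=2 ship[1->2]=1 ship[0->1]=1 prod=2 -> [14 7 2 3]
Step 7: demand=4,sold=3 ship[2->3]=2 ship[1->2]=1 ship[0->1]=1 prod=2 -> [15 7 1 2]
Step 8: demand=4,sold=2 ship[2->3]=1 ship[1->2]=1 ship[0->1]=1 prod=2 -> [16 7 1 1]
Step 9: demand=4,sold=1 ship[2->3]=1 ship[1->2]=1 ship[0->1]=1 prod=2 -> [17 7 1 1]
Step 10: demand=4,sold=1 ship[2->3]=1 ship[1->2]=1 ship[0->1]=1 prod=2 -> [18 7 1 1]
Step 11: demand=4,sold=1 ship[2->3]=1 ship[1->2]=1 ship[0->1]=1 prod=2 -> [19 7 1 1]
Step 12: demand=4,sold=1 ship[2->3]=1 ship[1->2]=1 ship[0->1]=1 prod=2 -> [20 7 1 1]
First stockout at step 7

7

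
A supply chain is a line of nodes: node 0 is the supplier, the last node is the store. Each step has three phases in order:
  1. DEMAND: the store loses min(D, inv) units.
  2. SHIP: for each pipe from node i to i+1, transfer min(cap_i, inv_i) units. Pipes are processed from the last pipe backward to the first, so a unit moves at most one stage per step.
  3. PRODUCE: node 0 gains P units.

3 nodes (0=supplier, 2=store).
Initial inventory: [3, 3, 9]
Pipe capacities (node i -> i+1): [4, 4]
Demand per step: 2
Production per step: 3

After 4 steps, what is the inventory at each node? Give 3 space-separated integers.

Step 1: demand=2,sold=2 ship[1->2]=3 ship[0->1]=3 prod=3 -> inv=[3 3 10]
Step 2: demand=2,sold=2 ship[1->2]=3 ship[0->1]=3 prod=3 -> inv=[3 3 11]
Step 3: demand=2,sold=2 ship[1->2]=3 ship[0->1]=3 prod=3 -> inv=[3 3 12]
Step 4: demand=2,sold=2 ship[1->2]=3 ship[0->1]=3 prod=3 -> inv=[3 3 13]

3 3 13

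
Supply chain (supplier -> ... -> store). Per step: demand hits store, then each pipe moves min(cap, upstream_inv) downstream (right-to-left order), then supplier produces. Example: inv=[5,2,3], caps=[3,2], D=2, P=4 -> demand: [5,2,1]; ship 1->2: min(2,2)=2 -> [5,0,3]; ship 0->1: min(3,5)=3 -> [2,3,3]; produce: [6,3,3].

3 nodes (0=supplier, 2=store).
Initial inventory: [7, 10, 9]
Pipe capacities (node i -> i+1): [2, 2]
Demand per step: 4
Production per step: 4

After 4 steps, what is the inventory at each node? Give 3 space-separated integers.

Step 1: demand=4,sold=4 ship[1->2]=2 ship[0->1]=2 prod=4 -> inv=[9 10 7]
Step 2: demand=4,sold=4 ship[1->2]=2 ship[0->1]=2 prod=4 -> inv=[11 10 5]
Step 3: demand=4,sold=4 ship[1->2]=2 ship[0->1]=2 prod=4 -> inv=[13 10 3]
Step 4: demand=4,sold=3 ship[1->2]=2 ship[0->1]=2 prod=4 -> inv=[15 10 2]

15 10 2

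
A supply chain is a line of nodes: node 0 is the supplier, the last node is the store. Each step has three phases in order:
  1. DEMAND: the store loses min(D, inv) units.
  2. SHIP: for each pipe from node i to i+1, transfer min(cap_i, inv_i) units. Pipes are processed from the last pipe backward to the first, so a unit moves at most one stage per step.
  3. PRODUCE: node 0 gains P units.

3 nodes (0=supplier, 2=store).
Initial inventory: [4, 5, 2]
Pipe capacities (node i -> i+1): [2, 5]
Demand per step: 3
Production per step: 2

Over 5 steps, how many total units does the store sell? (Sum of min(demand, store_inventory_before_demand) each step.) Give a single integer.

Step 1: sold=2 (running total=2) -> [4 2 5]
Step 2: sold=3 (running total=5) -> [4 2 4]
Step 3: sold=3 (running total=8) -> [4 2 3]
Step 4: sold=3 (running total=11) -> [4 2 2]
Step 5: sold=2 (running total=13) -> [4 2 2]

Answer: 13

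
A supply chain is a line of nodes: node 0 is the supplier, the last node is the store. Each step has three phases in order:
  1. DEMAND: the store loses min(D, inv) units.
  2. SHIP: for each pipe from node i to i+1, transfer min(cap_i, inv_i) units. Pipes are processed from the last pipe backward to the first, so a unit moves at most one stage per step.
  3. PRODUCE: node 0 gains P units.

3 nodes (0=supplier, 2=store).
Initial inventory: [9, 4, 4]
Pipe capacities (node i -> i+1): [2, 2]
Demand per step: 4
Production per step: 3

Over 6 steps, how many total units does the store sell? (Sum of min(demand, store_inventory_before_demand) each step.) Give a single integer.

Answer: 14

Derivation:
Step 1: sold=4 (running total=4) -> [10 4 2]
Step 2: sold=2 (running total=6) -> [11 4 2]
Step 3: sold=2 (running total=8) -> [12 4 2]
Step 4: sold=2 (running total=10) -> [13 4 2]
Step 5: sold=2 (running total=12) -> [14 4 2]
Step 6: sold=2 (running total=14) -> [15 4 2]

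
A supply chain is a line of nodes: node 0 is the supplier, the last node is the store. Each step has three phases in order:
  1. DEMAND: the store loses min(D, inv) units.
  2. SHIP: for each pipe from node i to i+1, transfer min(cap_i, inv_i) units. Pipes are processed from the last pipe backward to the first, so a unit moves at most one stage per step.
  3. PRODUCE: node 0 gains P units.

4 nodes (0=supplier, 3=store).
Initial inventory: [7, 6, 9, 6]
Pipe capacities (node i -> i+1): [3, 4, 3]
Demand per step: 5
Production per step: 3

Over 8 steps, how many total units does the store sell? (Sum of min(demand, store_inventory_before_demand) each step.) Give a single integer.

Answer: 27

Derivation:
Step 1: sold=5 (running total=5) -> [7 5 10 4]
Step 2: sold=4 (running total=9) -> [7 4 11 3]
Step 3: sold=3 (running total=12) -> [7 3 12 3]
Step 4: sold=3 (running total=15) -> [7 3 12 3]
Step 5: sold=3 (running total=18) -> [7 3 12 3]
Step 6: sold=3 (running total=21) -> [7 3 12 3]
Step 7: sold=3 (running total=24) -> [7 3 12 3]
Step 8: sold=3 (running total=27) -> [7 3 12 3]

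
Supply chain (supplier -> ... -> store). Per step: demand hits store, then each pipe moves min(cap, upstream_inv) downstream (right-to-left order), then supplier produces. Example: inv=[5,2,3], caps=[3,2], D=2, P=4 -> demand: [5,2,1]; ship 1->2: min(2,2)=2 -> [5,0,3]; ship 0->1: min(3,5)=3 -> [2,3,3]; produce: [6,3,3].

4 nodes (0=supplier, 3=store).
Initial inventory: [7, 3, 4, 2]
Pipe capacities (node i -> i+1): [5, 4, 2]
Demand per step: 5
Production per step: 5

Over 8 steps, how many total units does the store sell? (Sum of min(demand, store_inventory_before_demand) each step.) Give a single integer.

Answer: 16

Derivation:
Step 1: sold=2 (running total=2) -> [7 5 5 2]
Step 2: sold=2 (running total=4) -> [7 6 7 2]
Step 3: sold=2 (running total=6) -> [7 7 9 2]
Step 4: sold=2 (running total=8) -> [7 8 11 2]
Step 5: sold=2 (running total=10) -> [7 9 13 2]
Step 6: sold=2 (running total=12) -> [7 10 15 2]
Step 7: sold=2 (running total=14) -> [7 11 17 2]
Step 8: sold=2 (running total=16) -> [7 12 19 2]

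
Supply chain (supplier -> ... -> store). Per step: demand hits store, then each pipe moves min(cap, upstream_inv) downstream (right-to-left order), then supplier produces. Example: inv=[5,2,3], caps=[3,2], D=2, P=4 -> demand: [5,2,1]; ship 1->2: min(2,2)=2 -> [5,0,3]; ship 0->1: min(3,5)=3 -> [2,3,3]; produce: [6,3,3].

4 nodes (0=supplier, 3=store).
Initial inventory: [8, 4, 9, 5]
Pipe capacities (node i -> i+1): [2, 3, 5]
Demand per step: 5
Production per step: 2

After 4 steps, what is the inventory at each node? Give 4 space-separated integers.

Step 1: demand=5,sold=5 ship[2->3]=5 ship[1->2]=3 ship[0->1]=2 prod=2 -> inv=[8 3 7 5]
Step 2: demand=5,sold=5 ship[2->3]=5 ship[1->2]=3 ship[0->1]=2 prod=2 -> inv=[8 2 5 5]
Step 3: demand=5,sold=5 ship[2->3]=5 ship[1->2]=2 ship[0->1]=2 prod=2 -> inv=[8 2 2 5]
Step 4: demand=5,sold=5 ship[2->3]=2 ship[1->2]=2 ship[0->1]=2 prod=2 -> inv=[8 2 2 2]

8 2 2 2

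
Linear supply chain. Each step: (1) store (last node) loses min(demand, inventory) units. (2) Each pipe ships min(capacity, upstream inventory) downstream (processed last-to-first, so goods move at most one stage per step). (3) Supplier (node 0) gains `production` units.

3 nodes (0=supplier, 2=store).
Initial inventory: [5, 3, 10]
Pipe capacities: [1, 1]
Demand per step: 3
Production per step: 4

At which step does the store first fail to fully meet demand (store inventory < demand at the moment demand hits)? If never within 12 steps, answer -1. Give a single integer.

Step 1: demand=3,sold=3 ship[1->2]=1 ship[0->1]=1 prod=4 -> [8 3 8]
Step 2: demand=3,sold=3 ship[1->2]=1 ship[0->1]=1 prod=4 -> [11 3 6]
Step 3: demand=3,sold=3 ship[1->2]=1 ship[0->1]=1 prod=4 -> [14 3 4]
Step 4: demand=3,sold=3 ship[1->2]=1 ship[0->1]=1 prod=4 -> [17 3 2]
Step 5: demand=3,sold=2 ship[1->2]=1 ship[0->1]=1 prod=4 -> [20 3 1]
Step 6: demand=3,sold=1 ship[1->2]=1 ship[0->1]=1 prod=4 -> [23 3 1]
Step 7: demand=3,sold=1 ship[1->2]=1 ship[0->1]=1 prod=4 -> [26 3 1]
Step 8: demand=3,sold=1 ship[1->2]=1 ship[0->1]=1 prod=4 -> [29 3 1]
Step 9: demand=3,sold=1 ship[1->2]=1 ship[0->1]=1 prod=4 -> [32 3 1]
Step 10: demand=3,sold=1 ship[1->2]=1 ship[0->1]=1 prod=4 -> [35 3 1]
Step 11: demand=3,sold=1 ship[1->2]=1 ship[0->1]=1 prod=4 -> [38 3 1]
Step 12: demand=3,sold=1 ship[1->2]=1 ship[0->1]=1 prod=4 -> [41 3 1]
First stockout at step 5

5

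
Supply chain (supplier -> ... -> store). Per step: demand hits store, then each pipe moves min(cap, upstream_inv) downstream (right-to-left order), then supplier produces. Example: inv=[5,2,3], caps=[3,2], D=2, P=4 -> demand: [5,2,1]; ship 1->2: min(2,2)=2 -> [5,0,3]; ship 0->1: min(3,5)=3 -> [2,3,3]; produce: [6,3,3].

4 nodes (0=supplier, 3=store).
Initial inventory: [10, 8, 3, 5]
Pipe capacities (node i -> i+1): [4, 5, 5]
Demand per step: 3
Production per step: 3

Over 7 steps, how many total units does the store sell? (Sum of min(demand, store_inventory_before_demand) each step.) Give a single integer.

Step 1: sold=3 (running total=3) -> [9 7 5 5]
Step 2: sold=3 (running total=6) -> [8 6 5 7]
Step 3: sold=3 (running total=9) -> [7 5 5 9]
Step 4: sold=3 (running total=12) -> [6 4 5 11]
Step 5: sold=3 (running total=15) -> [5 4 4 13]
Step 6: sold=3 (running total=18) -> [4 4 4 14]
Step 7: sold=3 (running total=21) -> [3 4 4 15]

Answer: 21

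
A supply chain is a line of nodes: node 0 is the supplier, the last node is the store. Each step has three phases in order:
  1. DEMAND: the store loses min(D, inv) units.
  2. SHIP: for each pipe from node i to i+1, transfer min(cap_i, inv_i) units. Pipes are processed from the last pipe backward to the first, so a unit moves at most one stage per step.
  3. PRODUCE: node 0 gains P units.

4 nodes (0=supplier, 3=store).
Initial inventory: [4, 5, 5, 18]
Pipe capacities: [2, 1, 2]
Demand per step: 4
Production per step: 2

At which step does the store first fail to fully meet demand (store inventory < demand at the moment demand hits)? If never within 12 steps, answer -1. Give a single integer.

Step 1: demand=4,sold=4 ship[2->3]=2 ship[1->2]=1 ship[0->1]=2 prod=2 -> [4 6 4 16]
Step 2: demand=4,sold=4 ship[2->3]=2 ship[1->2]=1 ship[0->1]=2 prod=2 -> [4 7 3 14]
Step 3: demand=4,sold=4 ship[2->3]=2 ship[1->2]=1 ship[0->1]=2 prod=2 -> [4 8 2 12]
Step 4: demand=4,sold=4 ship[2->3]=2 ship[1->2]=1 ship[0->1]=2 prod=2 -> [4 9 1 10]
Step 5: demand=4,sold=4 ship[2->3]=1 ship[1->2]=1 ship[0->1]=2 prod=2 -> [4 10 1 7]
Step 6: demand=4,sold=4 ship[2->3]=1 ship[1->2]=1 ship[0->1]=2 prod=2 -> [4 11 1 4]
Step 7: demand=4,sold=4 ship[2->3]=1 ship[1->2]=1 ship[0->1]=2 prod=2 -> [4 12 1 1]
Step 8: demand=4,sold=1 ship[2->3]=1 ship[1->2]=1 ship[0->1]=2 prod=2 -> [4 13 1 1]
Step 9: demand=4,sold=1 ship[2->3]=1 ship[1->2]=1 ship[0->1]=2 prod=2 -> [4 14 1 1]
Step 10: demand=4,sold=1 ship[2->3]=1 ship[1->2]=1 ship[0->1]=2 prod=2 -> [4 15 1 1]
Step 11: demand=4,sold=1 ship[2->3]=1 ship[1->2]=1 ship[0->1]=2 prod=2 -> [4 16 1 1]
Step 12: demand=4,sold=1 ship[2->3]=1 ship[1->2]=1 ship[0->1]=2 prod=2 -> [4 17 1 1]
First stockout at step 8

8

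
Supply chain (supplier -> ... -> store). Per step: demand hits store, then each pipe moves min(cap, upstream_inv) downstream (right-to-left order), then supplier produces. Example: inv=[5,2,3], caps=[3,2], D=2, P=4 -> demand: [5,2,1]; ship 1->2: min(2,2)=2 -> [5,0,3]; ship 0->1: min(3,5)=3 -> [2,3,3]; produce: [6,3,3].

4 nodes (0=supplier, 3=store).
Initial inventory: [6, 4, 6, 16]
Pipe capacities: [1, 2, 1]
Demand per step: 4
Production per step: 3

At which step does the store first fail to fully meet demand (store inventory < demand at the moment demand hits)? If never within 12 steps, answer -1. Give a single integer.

Step 1: demand=4,sold=4 ship[2->3]=1 ship[1->2]=2 ship[0->1]=1 prod=3 -> [8 3 7 13]
Step 2: demand=4,sold=4 ship[2->3]=1 ship[1->2]=2 ship[0->1]=1 prod=3 -> [10 2 8 10]
Step 3: demand=4,sold=4 ship[2->3]=1 ship[1->2]=2 ship[0->1]=1 prod=3 -> [12 1 9 7]
Step 4: demand=4,sold=4 ship[2->3]=1 ship[1->2]=1 ship[0->1]=1 prod=3 -> [14 1 9 4]
Step 5: demand=4,sold=4 ship[2->3]=1 ship[1->2]=1 ship[0->1]=1 prod=3 -> [16 1 9 1]
Step 6: demand=4,sold=1 ship[2->3]=1 ship[1->2]=1 ship[0->1]=1 prod=3 -> [18 1 9 1]
Step 7: demand=4,sold=1 ship[2->3]=1 ship[1->2]=1 ship[0->1]=1 prod=3 -> [20 1 9 1]
Step 8: demand=4,sold=1 ship[2->3]=1 ship[1->2]=1 ship[0->1]=1 prod=3 -> [22 1 9 1]
Step 9: demand=4,sold=1 ship[2->3]=1 ship[1->2]=1 ship[0->1]=1 prod=3 -> [24 1 9 1]
Step 10: demand=4,sold=1 ship[2->3]=1 ship[1->2]=1 ship[0->1]=1 prod=3 -> [26 1 9 1]
Step 11: demand=4,sold=1 ship[2->3]=1 ship[1->2]=1 ship[0->1]=1 prod=3 -> [28 1 9 1]
Step 12: demand=4,sold=1 ship[2->3]=1 ship[1->2]=1 ship[0->1]=1 prod=3 -> [30 1 9 1]
First stockout at step 6

6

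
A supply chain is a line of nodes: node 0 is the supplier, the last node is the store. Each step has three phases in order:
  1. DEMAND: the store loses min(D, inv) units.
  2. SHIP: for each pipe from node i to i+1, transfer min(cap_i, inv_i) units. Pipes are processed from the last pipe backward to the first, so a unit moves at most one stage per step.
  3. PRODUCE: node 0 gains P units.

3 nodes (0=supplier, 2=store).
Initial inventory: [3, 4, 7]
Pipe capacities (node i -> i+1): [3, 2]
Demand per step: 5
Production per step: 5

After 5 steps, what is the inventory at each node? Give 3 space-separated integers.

Step 1: demand=5,sold=5 ship[1->2]=2 ship[0->1]=3 prod=5 -> inv=[5 5 4]
Step 2: demand=5,sold=4 ship[1->2]=2 ship[0->1]=3 prod=5 -> inv=[7 6 2]
Step 3: demand=5,sold=2 ship[1->2]=2 ship[0->1]=3 prod=5 -> inv=[9 7 2]
Step 4: demand=5,sold=2 ship[1->2]=2 ship[0->1]=3 prod=5 -> inv=[11 8 2]
Step 5: demand=5,sold=2 ship[1->2]=2 ship[0->1]=3 prod=5 -> inv=[13 9 2]

13 9 2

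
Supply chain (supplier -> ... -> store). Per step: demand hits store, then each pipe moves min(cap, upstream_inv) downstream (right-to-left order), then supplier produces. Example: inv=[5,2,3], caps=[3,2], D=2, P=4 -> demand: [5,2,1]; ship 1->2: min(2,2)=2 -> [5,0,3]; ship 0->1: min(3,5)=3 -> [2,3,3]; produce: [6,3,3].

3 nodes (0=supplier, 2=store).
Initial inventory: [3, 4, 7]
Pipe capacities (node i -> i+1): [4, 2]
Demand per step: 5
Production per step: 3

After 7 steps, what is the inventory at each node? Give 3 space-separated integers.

Step 1: demand=5,sold=5 ship[1->2]=2 ship[0->1]=3 prod=3 -> inv=[3 5 4]
Step 2: demand=5,sold=4 ship[1->2]=2 ship[0->1]=3 prod=3 -> inv=[3 6 2]
Step 3: demand=5,sold=2 ship[1->2]=2 ship[0->1]=3 prod=3 -> inv=[3 7 2]
Step 4: demand=5,sold=2 ship[1->2]=2 ship[0->1]=3 prod=3 -> inv=[3 8 2]
Step 5: demand=5,sold=2 ship[1->2]=2 ship[0->1]=3 prod=3 -> inv=[3 9 2]
Step 6: demand=5,sold=2 ship[1->2]=2 ship[0->1]=3 prod=3 -> inv=[3 10 2]
Step 7: demand=5,sold=2 ship[1->2]=2 ship[0->1]=3 prod=3 -> inv=[3 11 2]

3 11 2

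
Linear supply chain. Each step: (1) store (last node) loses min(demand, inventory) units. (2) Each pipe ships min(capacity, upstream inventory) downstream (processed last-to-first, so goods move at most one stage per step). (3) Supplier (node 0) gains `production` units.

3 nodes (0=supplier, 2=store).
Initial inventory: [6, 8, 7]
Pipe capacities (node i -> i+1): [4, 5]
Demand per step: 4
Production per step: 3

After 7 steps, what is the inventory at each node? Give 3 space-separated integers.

Step 1: demand=4,sold=4 ship[1->2]=5 ship[0->1]=4 prod=3 -> inv=[5 7 8]
Step 2: demand=4,sold=4 ship[1->2]=5 ship[0->1]=4 prod=3 -> inv=[4 6 9]
Step 3: demand=4,sold=4 ship[1->2]=5 ship[0->1]=4 prod=3 -> inv=[3 5 10]
Step 4: demand=4,sold=4 ship[1->2]=5 ship[0->1]=3 prod=3 -> inv=[3 3 11]
Step 5: demand=4,sold=4 ship[1->2]=3 ship[0->1]=3 prod=3 -> inv=[3 3 10]
Step 6: demand=4,sold=4 ship[1->2]=3 ship[0->1]=3 prod=3 -> inv=[3 3 9]
Step 7: demand=4,sold=4 ship[1->2]=3 ship[0->1]=3 prod=3 -> inv=[3 3 8]

3 3 8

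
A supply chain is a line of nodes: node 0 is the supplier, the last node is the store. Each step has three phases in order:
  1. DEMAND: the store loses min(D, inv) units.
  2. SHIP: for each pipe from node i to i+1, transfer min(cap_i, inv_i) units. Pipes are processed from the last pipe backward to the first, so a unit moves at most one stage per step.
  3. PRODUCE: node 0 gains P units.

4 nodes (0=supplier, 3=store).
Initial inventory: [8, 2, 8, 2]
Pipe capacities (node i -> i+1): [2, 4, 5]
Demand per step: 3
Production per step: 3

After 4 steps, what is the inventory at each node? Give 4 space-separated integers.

Step 1: demand=3,sold=2 ship[2->3]=5 ship[1->2]=2 ship[0->1]=2 prod=3 -> inv=[9 2 5 5]
Step 2: demand=3,sold=3 ship[2->3]=5 ship[1->2]=2 ship[0->1]=2 prod=3 -> inv=[10 2 2 7]
Step 3: demand=3,sold=3 ship[2->3]=2 ship[1->2]=2 ship[0->1]=2 prod=3 -> inv=[11 2 2 6]
Step 4: demand=3,sold=3 ship[2->3]=2 ship[1->2]=2 ship[0->1]=2 prod=3 -> inv=[12 2 2 5]

12 2 2 5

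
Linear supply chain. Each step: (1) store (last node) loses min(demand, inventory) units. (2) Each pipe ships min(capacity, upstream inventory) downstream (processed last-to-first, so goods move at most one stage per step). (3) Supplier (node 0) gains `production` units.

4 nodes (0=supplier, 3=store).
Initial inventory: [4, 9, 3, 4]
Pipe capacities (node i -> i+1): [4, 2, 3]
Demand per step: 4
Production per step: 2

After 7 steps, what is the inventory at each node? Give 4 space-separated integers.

Step 1: demand=4,sold=4 ship[2->3]=3 ship[1->2]=2 ship[0->1]=4 prod=2 -> inv=[2 11 2 3]
Step 2: demand=4,sold=3 ship[2->3]=2 ship[1->2]=2 ship[0->1]=2 prod=2 -> inv=[2 11 2 2]
Step 3: demand=4,sold=2 ship[2->3]=2 ship[1->2]=2 ship[0->1]=2 prod=2 -> inv=[2 11 2 2]
Step 4: demand=4,sold=2 ship[2->3]=2 ship[1->2]=2 ship[0->1]=2 prod=2 -> inv=[2 11 2 2]
Step 5: demand=4,sold=2 ship[2->3]=2 ship[1->2]=2 ship[0->1]=2 prod=2 -> inv=[2 11 2 2]
Step 6: demand=4,sold=2 ship[2->3]=2 ship[1->2]=2 ship[0->1]=2 prod=2 -> inv=[2 11 2 2]
Step 7: demand=4,sold=2 ship[2->3]=2 ship[1->2]=2 ship[0->1]=2 prod=2 -> inv=[2 11 2 2]

2 11 2 2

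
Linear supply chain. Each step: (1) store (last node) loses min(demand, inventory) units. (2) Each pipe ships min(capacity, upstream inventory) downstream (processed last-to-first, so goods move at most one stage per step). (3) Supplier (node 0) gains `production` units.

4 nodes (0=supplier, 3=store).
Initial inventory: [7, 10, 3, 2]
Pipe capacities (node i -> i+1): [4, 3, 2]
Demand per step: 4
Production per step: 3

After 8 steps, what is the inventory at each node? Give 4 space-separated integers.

Step 1: demand=4,sold=2 ship[2->3]=2 ship[1->2]=3 ship[0->1]=4 prod=3 -> inv=[6 11 4 2]
Step 2: demand=4,sold=2 ship[2->3]=2 ship[1->2]=3 ship[0->1]=4 prod=3 -> inv=[5 12 5 2]
Step 3: demand=4,sold=2 ship[2->3]=2 ship[1->2]=3 ship[0->1]=4 prod=3 -> inv=[4 13 6 2]
Step 4: demand=4,sold=2 ship[2->3]=2 ship[1->2]=3 ship[0->1]=4 prod=3 -> inv=[3 14 7 2]
Step 5: demand=4,sold=2 ship[2->3]=2 ship[1->2]=3 ship[0->1]=3 prod=3 -> inv=[3 14 8 2]
Step 6: demand=4,sold=2 ship[2->3]=2 ship[1->2]=3 ship[0->1]=3 prod=3 -> inv=[3 14 9 2]
Step 7: demand=4,sold=2 ship[2->3]=2 ship[1->2]=3 ship[0->1]=3 prod=3 -> inv=[3 14 10 2]
Step 8: demand=4,sold=2 ship[2->3]=2 ship[1->2]=3 ship[0->1]=3 prod=3 -> inv=[3 14 11 2]

3 14 11 2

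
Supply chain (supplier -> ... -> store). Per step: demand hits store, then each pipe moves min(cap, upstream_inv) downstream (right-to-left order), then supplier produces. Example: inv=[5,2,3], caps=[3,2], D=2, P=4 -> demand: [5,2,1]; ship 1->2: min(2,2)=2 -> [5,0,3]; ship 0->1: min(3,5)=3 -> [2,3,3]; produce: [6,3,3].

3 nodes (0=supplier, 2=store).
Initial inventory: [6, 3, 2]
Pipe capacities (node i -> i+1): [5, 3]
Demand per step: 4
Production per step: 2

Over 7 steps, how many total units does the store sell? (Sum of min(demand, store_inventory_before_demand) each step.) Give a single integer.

Answer: 19

Derivation:
Step 1: sold=2 (running total=2) -> [3 5 3]
Step 2: sold=3 (running total=5) -> [2 5 3]
Step 3: sold=3 (running total=8) -> [2 4 3]
Step 4: sold=3 (running total=11) -> [2 3 3]
Step 5: sold=3 (running total=14) -> [2 2 3]
Step 6: sold=3 (running total=17) -> [2 2 2]
Step 7: sold=2 (running total=19) -> [2 2 2]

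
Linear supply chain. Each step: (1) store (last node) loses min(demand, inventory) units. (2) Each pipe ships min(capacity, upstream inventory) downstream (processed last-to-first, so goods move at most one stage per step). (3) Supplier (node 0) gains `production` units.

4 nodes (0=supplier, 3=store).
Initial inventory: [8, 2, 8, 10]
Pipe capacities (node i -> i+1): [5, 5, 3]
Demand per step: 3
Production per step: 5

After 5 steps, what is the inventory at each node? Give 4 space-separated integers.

Step 1: demand=3,sold=3 ship[2->3]=3 ship[1->2]=2 ship[0->1]=5 prod=5 -> inv=[8 5 7 10]
Step 2: demand=3,sold=3 ship[2->3]=3 ship[1->2]=5 ship[0->1]=5 prod=5 -> inv=[8 5 9 10]
Step 3: demand=3,sold=3 ship[2->3]=3 ship[1->2]=5 ship[0->1]=5 prod=5 -> inv=[8 5 11 10]
Step 4: demand=3,sold=3 ship[2->3]=3 ship[1->2]=5 ship[0->1]=5 prod=5 -> inv=[8 5 13 10]
Step 5: demand=3,sold=3 ship[2->3]=3 ship[1->2]=5 ship[0->1]=5 prod=5 -> inv=[8 5 15 10]

8 5 15 10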